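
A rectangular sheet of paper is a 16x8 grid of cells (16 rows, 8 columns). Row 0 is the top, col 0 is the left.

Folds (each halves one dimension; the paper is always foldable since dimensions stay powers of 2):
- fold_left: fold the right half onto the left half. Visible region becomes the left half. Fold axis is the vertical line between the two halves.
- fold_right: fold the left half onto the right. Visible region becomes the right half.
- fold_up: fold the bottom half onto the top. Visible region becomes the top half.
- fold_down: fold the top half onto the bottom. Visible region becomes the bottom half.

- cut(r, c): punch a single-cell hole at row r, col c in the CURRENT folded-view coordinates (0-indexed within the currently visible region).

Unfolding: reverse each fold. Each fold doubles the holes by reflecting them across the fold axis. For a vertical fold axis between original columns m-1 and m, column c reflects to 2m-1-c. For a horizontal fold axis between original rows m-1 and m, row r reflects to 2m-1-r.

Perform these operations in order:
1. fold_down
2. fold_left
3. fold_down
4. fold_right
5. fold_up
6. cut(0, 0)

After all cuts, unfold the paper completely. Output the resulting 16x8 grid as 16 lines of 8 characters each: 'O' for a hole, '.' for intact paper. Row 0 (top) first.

Op 1 fold_down: fold axis h@8; visible region now rows[8,16) x cols[0,8) = 8x8
Op 2 fold_left: fold axis v@4; visible region now rows[8,16) x cols[0,4) = 8x4
Op 3 fold_down: fold axis h@12; visible region now rows[12,16) x cols[0,4) = 4x4
Op 4 fold_right: fold axis v@2; visible region now rows[12,16) x cols[2,4) = 4x2
Op 5 fold_up: fold axis h@14; visible region now rows[12,14) x cols[2,4) = 2x2
Op 6 cut(0, 0): punch at orig (12,2); cuts so far [(12, 2)]; region rows[12,14) x cols[2,4) = 2x2
Unfold 1 (reflect across h@14): 2 holes -> [(12, 2), (15, 2)]
Unfold 2 (reflect across v@2): 4 holes -> [(12, 1), (12, 2), (15, 1), (15, 2)]
Unfold 3 (reflect across h@12): 8 holes -> [(8, 1), (8, 2), (11, 1), (11, 2), (12, 1), (12, 2), (15, 1), (15, 2)]
Unfold 4 (reflect across v@4): 16 holes -> [(8, 1), (8, 2), (8, 5), (8, 6), (11, 1), (11, 2), (11, 5), (11, 6), (12, 1), (12, 2), (12, 5), (12, 6), (15, 1), (15, 2), (15, 5), (15, 6)]
Unfold 5 (reflect across h@8): 32 holes -> [(0, 1), (0, 2), (0, 5), (0, 6), (3, 1), (3, 2), (3, 5), (3, 6), (4, 1), (4, 2), (4, 5), (4, 6), (7, 1), (7, 2), (7, 5), (7, 6), (8, 1), (8, 2), (8, 5), (8, 6), (11, 1), (11, 2), (11, 5), (11, 6), (12, 1), (12, 2), (12, 5), (12, 6), (15, 1), (15, 2), (15, 5), (15, 6)]

Answer: .OO..OO.
........
........
.OO..OO.
.OO..OO.
........
........
.OO..OO.
.OO..OO.
........
........
.OO..OO.
.OO..OO.
........
........
.OO..OO.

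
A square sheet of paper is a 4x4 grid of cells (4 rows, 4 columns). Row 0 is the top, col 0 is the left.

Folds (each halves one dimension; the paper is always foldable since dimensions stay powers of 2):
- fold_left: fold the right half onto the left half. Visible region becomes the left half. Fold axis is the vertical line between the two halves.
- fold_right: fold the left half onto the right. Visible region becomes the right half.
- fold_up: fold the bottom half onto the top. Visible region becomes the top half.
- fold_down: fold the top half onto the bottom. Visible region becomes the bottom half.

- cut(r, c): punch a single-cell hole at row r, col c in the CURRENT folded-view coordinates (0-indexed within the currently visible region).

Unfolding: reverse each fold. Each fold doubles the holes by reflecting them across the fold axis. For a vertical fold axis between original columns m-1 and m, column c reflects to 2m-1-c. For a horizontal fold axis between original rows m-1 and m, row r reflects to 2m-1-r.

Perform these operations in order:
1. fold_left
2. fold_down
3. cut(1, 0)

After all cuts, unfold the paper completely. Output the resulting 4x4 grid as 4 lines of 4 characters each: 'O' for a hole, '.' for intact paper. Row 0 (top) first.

Op 1 fold_left: fold axis v@2; visible region now rows[0,4) x cols[0,2) = 4x2
Op 2 fold_down: fold axis h@2; visible region now rows[2,4) x cols[0,2) = 2x2
Op 3 cut(1, 0): punch at orig (3,0); cuts so far [(3, 0)]; region rows[2,4) x cols[0,2) = 2x2
Unfold 1 (reflect across h@2): 2 holes -> [(0, 0), (3, 0)]
Unfold 2 (reflect across v@2): 4 holes -> [(0, 0), (0, 3), (3, 0), (3, 3)]

Answer: O..O
....
....
O..O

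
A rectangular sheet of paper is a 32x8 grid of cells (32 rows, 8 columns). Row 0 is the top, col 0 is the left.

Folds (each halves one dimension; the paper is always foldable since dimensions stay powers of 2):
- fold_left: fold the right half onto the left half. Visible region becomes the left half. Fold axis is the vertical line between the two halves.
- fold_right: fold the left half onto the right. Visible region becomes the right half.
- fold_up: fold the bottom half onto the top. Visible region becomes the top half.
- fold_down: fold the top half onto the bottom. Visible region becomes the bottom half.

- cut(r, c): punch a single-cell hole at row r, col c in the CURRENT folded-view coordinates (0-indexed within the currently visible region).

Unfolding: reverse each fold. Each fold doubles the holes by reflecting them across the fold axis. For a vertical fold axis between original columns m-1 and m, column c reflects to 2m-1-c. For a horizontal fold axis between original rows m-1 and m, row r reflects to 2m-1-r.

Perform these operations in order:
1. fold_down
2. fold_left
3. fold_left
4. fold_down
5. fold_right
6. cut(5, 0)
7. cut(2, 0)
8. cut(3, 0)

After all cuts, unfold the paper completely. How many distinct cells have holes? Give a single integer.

Answer: 96

Derivation:
Op 1 fold_down: fold axis h@16; visible region now rows[16,32) x cols[0,8) = 16x8
Op 2 fold_left: fold axis v@4; visible region now rows[16,32) x cols[0,4) = 16x4
Op 3 fold_left: fold axis v@2; visible region now rows[16,32) x cols[0,2) = 16x2
Op 4 fold_down: fold axis h@24; visible region now rows[24,32) x cols[0,2) = 8x2
Op 5 fold_right: fold axis v@1; visible region now rows[24,32) x cols[1,2) = 8x1
Op 6 cut(5, 0): punch at orig (29,1); cuts so far [(29, 1)]; region rows[24,32) x cols[1,2) = 8x1
Op 7 cut(2, 0): punch at orig (26,1); cuts so far [(26, 1), (29, 1)]; region rows[24,32) x cols[1,2) = 8x1
Op 8 cut(3, 0): punch at orig (27,1); cuts so far [(26, 1), (27, 1), (29, 1)]; region rows[24,32) x cols[1,2) = 8x1
Unfold 1 (reflect across v@1): 6 holes -> [(26, 0), (26, 1), (27, 0), (27, 1), (29, 0), (29, 1)]
Unfold 2 (reflect across h@24): 12 holes -> [(18, 0), (18, 1), (20, 0), (20, 1), (21, 0), (21, 1), (26, 0), (26, 1), (27, 0), (27, 1), (29, 0), (29, 1)]
Unfold 3 (reflect across v@2): 24 holes -> [(18, 0), (18, 1), (18, 2), (18, 3), (20, 0), (20, 1), (20, 2), (20, 3), (21, 0), (21, 1), (21, 2), (21, 3), (26, 0), (26, 1), (26, 2), (26, 3), (27, 0), (27, 1), (27, 2), (27, 3), (29, 0), (29, 1), (29, 2), (29, 3)]
Unfold 4 (reflect across v@4): 48 holes -> [(18, 0), (18, 1), (18, 2), (18, 3), (18, 4), (18, 5), (18, 6), (18, 7), (20, 0), (20, 1), (20, 2), (20, 3), (20, 4), (20, 5), (20, 6), (20, 7), (21, 0), (21, 1), (21, 2), (21, 3), (21, 4), (21, 5), (21, 6), (21, 7), (26, 0), (26, 1), (26, 2), (26, 3), (26, 4), (26, 5), (26, 6), (26, 7), (27, 0), (27, 1), (27, 2), (27, 3), (27, 4), (27, 5), (27, 6), (27, 7), (29, 0), (29, 1), (29, 2), (29, 3), (29, 4), (29, 5), (29, 6), (29, 7)]
Unfold 5 (reflect across h@16): 96 holes -> [(2, 0), (2, 1), (2, 2), (2, 3), (2, 4), (2, 5), (2, 6), (2, 7), (4, 0), (4, 1), (4, 2), (4, 3), (4, 4), (4, 5), (4, 6), (4, 7), (5, 0), (5, 1), (5, 2), (5, 3), (5, 4), (5, 5), (5, 6), (5, 7), (10, 0), (10, 1), (10, 2), (10, 3), (10, 4), (10, 5), (10, 6), (10, 7), (11, 0), (11, 1), (11, 2), (11, 3), (11, 4), (11, 5), (11, 6), (11, 7), (13, 0), (13, 1), (13, 2), (13, 3), (13, 4), (13, 5), (13, 6), (13, 7), (18, 0), (18, 1), (18, 2), (18, 3), (18, 4), (18, 5), (18, 6), (18, 7), (20, 0), (20, 1), (20, 2), (20, 3), (20, 4), (20, 5), (20, 6), (20, 7), (21, 0), (21, 1), (21, 2), (21, 3), (21, 4), (21, 5), (21, 6), (21, 7), (26, 0), (26, 1), (26, 2), (26, 3), (26, 4), (26, 5), (26, 6), (26, 7), (27, 0), (27, 1), (27, 2), (27, 3), (27, 4), (27, 5), (27, 6), (27, 7), (29, 0), (29, 1), (29, 2), (29, 3), (29, 4), (29, 5), (29, 6), (29, 7)]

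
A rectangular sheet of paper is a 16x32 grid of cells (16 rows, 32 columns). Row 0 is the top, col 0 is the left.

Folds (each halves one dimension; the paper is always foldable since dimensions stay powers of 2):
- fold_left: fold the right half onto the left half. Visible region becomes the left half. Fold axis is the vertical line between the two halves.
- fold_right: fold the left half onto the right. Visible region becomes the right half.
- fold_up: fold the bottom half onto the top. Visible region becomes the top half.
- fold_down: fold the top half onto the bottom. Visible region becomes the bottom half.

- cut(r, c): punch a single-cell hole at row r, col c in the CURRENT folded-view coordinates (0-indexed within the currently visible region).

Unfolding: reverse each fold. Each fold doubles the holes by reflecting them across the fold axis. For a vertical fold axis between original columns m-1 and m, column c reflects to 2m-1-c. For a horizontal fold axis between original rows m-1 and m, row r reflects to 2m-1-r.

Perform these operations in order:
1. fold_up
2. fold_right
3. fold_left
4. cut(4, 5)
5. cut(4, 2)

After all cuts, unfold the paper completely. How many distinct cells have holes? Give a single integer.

Answer: 16

Derivation:
Op 1 fold_up: fold axis h@8; visible region now rows[0,8) x cols[0,32) = 8x32
Op 2 fold_right: fold axis v@16; visible region now rows[0,8) x cols[16,32) = 8x16
Op 3 fold_left: fold axis v@24; visible region now rows[0,8) x cols[16,24) = 8x8
Op 4 cut(4, 5): punch at orig (4,21); cuts so far [(4, 21)]; region rows[0,8) x cols[16,24) = 8x8
Op 5 cut(4, 2): punch at orig (4,18); cuts so far [(4, 18), (4, 21)]; region rows[0,8) x cols[16,24) = 8x8
Unfold 1 (reflect across v@24): 4 holes -> [(4, 18), (4, 21), (4, 26), (4, 29)]
Unfold 2 (reflect across v@16): 8 holes -> [(4, 2), (4, 5), (4, 10), (4, 13), (4, 18), (4, 21), (4, 26), (4, 29)]
Unfold 3 (reflect across h@8): 16 holes -> [(4, 2), (4, 5), (4, 10), (4, 13), (4, 18), (4, 21), (4, 26), (4, 29), (11, 2), (11, 5), (11, 10), (11, 13), (11, 18), (11, 21), (11, 26), (11, 29)]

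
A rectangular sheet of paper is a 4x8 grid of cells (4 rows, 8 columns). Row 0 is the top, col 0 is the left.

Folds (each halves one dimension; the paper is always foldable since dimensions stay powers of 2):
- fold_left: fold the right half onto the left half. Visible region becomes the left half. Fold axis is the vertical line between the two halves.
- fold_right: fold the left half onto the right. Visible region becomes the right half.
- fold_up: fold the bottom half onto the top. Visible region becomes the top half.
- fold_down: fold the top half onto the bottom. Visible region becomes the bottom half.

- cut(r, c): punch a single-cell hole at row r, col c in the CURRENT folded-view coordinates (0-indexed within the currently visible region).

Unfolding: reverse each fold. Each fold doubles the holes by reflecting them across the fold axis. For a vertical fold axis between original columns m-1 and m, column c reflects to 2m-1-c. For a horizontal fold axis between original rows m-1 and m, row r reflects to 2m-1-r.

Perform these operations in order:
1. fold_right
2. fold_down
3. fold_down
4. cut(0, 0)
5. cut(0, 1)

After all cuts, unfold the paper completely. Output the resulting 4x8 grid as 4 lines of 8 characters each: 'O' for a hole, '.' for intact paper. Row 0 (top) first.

Answer: ..OOOO..
..OOOO..
..OOOO..
..OOOO..

Derivation:
Op 1 fold_right: fold axis v@4; visible region now rows[0,4) x cols[4,8) = 4x4
Op 2 fold_down: fold axis h@2; visible region now rows[2,4) x cols[4,8) = 2x4
Op 3 fold_down: fold axis h@3; visible region now rows[3,4) x cols[4,8) = 1x4
Op 4 cut(0, 0): punch at orig (3,4); cuts so far [(3, 4)]; region rows[3,4) x cols[4,8) = 1x4
Op 5 cut(0, 1): punch at orig (3,5); cuts so far [(3, 4), (3, 5)]; region rows[3,4) x cols[4,8) = 1x4
Unfold 1 (reflect across h@3): 4 holes -> [(2, 4), (2, 5), (3, 4), (3, 5)]
Unfold 2 (reflect across h@2): 8 holes -> [(0, 4), (0, 5), (1, 4), (1, 5), (2, 4), (2, 5), (3, 4), (3, 5)]
Unfold 3 (reflect across v@4): 16 holes -> [(0, 2), (0, 3), (0, 4), (0, 5), (1, 2), (1, 3), (1, 4), (1, 5), (2, 2), (2, 3), (2, 4), (2, 5), (3, 2), (3, 3), (3, 4), (3, 5)]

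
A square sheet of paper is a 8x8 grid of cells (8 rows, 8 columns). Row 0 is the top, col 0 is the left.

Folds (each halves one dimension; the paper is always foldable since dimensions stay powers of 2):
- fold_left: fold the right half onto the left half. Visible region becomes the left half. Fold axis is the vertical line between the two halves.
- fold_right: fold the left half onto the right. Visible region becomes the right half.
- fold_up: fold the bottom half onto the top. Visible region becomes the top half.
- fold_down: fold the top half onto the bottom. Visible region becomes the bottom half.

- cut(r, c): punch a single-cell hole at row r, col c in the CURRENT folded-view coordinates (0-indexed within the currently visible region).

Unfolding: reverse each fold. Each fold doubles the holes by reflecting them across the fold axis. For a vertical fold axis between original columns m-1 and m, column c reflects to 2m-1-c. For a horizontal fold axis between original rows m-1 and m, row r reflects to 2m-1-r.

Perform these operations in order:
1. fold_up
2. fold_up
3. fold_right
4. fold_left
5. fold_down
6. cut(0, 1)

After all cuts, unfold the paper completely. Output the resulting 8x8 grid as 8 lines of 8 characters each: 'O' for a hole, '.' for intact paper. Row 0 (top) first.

Answer: .OO..OO.
.OO..OO.
.OO..OO.
.OO..OO.
.OO..OO.
.OO..OO.
.OO..OO.
.OO..OO.

Derivation:
Op 1 fold_up: fold axis h@4; visible region now rows[0,4) x cols[0,8) = 4x8
Op 2 fold_up: fold axis h@2; visible region now rows[0,2) x cols[0,8) = 2x8
Op 3 fold_right: fold axis v@4; visible region now rows[0,2) x cols[4,8) = 2x4
Op 4 fold_left: fold axis v@6; visible region now rows[0,2) x cols[4,6) = 2x2
Op 5 fold_down: fold axis h@1; visible region now rows[1,2) x cols[4,6) = 1x2
Op 6 cut(0, 1): punch at orig (1,5); cuts so far [(1, 5)]; region rows[1,2) x cols[4,6) = 1x2
Unfold 1 (reflect across h@1): 2 holes -> [(0, 5), (1, 5)]
Unfold 2 (reflect across v@6): 4 holes -> [(0, 5), (0, 6), (1, 5), (1, 6)]
Unfold 3 (reflect across v@4): 8 holes -> [(0, 1), (0, 2), (0, 5), (0, 6), (1, 1), (1, 2), (1, 5), (1, 6)]
Unfold 4 (reflect across h@2): 16 holes -> [(0, 1), (0, 2), (0, 5), (0, 6), (1, 1), (1, 2), (1, 5), (1, 6), (2, 1), (2, 2), (2, 5), (2, 6), (3, 1), (3, 2), (3, 5), (3, 6)]
Unfold 5 (reflect across h@4): 32 holes -> [(0, 1), (0, 2), (0, 5), (0, 6), (1, 1), (1, 2), (1, 5), (1, 6), (2, 1), (2, 2), (2, 5), (2, 6), (3, 1), (3, 2), (3, 5), (3, 6), (4, 1), (4, 2), (4, 5), (4, 6), (5, 1), (5, 2), (5, 5), (5, 6), (6, 1), (6, 2), (6, 5), (6, 6), (7, 1), (7, 2), (7, 5), (7, 6)]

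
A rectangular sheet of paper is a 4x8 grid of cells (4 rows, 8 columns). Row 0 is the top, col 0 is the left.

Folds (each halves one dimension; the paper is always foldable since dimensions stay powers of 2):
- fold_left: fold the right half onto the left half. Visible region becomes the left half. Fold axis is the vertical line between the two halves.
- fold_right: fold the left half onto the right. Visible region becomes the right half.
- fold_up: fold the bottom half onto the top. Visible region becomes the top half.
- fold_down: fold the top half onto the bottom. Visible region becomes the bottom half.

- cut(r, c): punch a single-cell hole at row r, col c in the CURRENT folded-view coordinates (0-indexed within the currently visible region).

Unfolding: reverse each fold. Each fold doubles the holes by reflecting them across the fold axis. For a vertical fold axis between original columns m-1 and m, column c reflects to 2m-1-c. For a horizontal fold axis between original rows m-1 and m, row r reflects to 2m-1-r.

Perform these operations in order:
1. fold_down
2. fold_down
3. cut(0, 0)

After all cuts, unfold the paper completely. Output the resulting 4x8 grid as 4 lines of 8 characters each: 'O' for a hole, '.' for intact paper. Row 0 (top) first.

Op 1 fold_down: fold axis h@2; visible region now rows[2,4) x cols[0,8) = 2x8
Op 2 fold_down: fold axis h@3; visible region now rows[3,4) x cols[0,8) = 1x8
Op 3 cut(0, 0): punch at orig (3,0); cuts so far [(3, 0)]; region rows[3,4) x cols[0,8) = 1x8
Unfold 1 (reflect across h@3): 2 holes -> [(2, 0), (3, 0)]
Unfold 2 (reflect across h@2): 4 holes -> [(0, 0), (1, 0), (2, 0), (3, 0)]

Answer: O.......
O.......
O.......
O.......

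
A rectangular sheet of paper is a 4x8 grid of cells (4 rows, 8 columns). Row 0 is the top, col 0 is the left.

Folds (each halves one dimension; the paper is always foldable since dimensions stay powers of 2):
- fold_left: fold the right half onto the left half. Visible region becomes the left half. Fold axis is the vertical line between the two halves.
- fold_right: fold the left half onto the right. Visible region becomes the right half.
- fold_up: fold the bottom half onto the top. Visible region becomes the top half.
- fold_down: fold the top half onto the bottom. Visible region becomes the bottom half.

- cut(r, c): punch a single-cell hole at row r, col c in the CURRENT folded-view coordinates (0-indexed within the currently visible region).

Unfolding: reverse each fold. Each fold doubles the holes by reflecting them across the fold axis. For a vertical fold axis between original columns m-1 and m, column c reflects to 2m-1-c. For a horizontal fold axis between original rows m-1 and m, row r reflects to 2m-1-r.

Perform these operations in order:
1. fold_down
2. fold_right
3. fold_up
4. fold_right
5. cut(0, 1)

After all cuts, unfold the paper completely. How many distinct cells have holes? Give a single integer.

Op 1 fold_down: fold axis h@2; visible region now rows[2,4) x cols[0,8) = 2x8
Op 2 fold_right: fold axis v@4; visible region now rows[2,4) x cols[4,8) = 2x4
Op 3 fold_up: fold axis h@3; visible region now rows[2,3) x cols[4,8) = 1x4
Op 4 fold_right: fold axis v@6; visible region now rows[2,3) x cols[6,8) = 1x2
Op 5 cut(0, 1): punch at orig (2,7); cuts so far [(2, 7)]; region rows[2,3) x cols[6,8) = 1x2
Unfold 1 (reflect across v@6): 2 holes -> [(2, 4), (2, 7)]
Unfold 2 (reflect across h@3): 4 holes -> [(2, 4), (2, 7), (3, 4), (3, 7)]
Unfold 3 (reflect across v@4): 8 holes -> [(2, 0), (2, 3), (2, 4), (2, 7), (3, 0), (3, 3), (3, 4), (3, 7)]
Unfold 4 (reflect across h@2): 16 holes -> [(0, 0), (0, 3), (0, 4), (0, 7), (1, 0), (1, 3), (1, 4), (1, 7), (2, 0), (2, 3), (2, 4), (2, 7), (3, 0), (3, 3), (3, 4), (3, 7)]

Answer: 16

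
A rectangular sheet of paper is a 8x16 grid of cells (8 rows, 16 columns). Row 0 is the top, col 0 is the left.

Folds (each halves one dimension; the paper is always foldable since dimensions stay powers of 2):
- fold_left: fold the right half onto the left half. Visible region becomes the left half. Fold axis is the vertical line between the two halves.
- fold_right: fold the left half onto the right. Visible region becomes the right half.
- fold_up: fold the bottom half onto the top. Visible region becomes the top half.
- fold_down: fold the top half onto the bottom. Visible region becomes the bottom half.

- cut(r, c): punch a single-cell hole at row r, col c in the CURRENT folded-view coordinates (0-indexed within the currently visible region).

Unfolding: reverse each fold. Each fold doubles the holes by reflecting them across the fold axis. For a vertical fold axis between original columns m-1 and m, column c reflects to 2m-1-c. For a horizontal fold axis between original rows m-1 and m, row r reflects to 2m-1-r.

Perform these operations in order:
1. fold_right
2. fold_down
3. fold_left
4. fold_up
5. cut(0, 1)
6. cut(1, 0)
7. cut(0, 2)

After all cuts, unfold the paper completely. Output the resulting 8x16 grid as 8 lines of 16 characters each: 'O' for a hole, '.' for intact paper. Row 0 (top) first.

Op 1 fold_right: fold axis v@8; visible region now rows[0,8) x cols[8,16) = 8x8
Op 2 fold_down: fold axis h@4; visible region now rows[4,8) x cols[8,16) = 4x8
Op 3 fold_left: fold axis v@12; visible region now rows[4,8) x cols[8,12) = 4x4
Op 4 fold_up: fold axis h@6; visible region now rows[4,6) x cols[8,12) = 2x4
Op 5 cut(0, 1): punch at orig (4,9); cuts so far [(4, 9)]; region rows[4,6) x cols[8,12) = 2x4
Op 6 cut(1, 0): punch at orig (5,8); cuts so far [(4, 9), (5, 8)]; region rows[4,6) x cols[8,12) = 2x4
Op 7 cut(0, 2): punch at orig (4,10); cuts so far [(4, 9), (4, 10), (5, 8)]; region rows[4,6) x cols[8,12) = 2x4
Unfold 1 (reflect across h@6): 6 holes -> [(4, 9), (4, 10), (5, 8), (6, 8), (7, 9), (7, 10)]
Unfold 2 (reflect across v@12): 12 holes -> [(4, 9), (4, 10), (4, 13), (4, 14), (5, 8), (5, 15), (6, 8), (6, 15), (7, 9), (7, 10), (7, 13), (7, 14)]
Unfold 3 (reflect across h@4): 24 holes -> [(0, 9), (0, 10), (0, 13), (0, 14), (1, 8), (1, 15), (2, 8), (2, 15), (3, 9), (3, 10), (3, 13), (3, 14), (4, 9), (4, 10), (4, 13), (4, 14), (5, 8), (5, 15), (6, 8), (6, 15), (7, 9), (7, 10), (7, 13), (7, 14)]
Unfold 4 (reflect across v@8): 48 holes -> [(0, 1), (0, 2), (0, 5), (0, 6), (0, 9), (0, 10), (0, 13), (0, 14), (1, 0), (1, 7), (1, 8), (1, 15), (2, 0), (2, 7), (2, 8), (2, 15), (3, 1), (3, 2), (3, 5), (3, 6), (3, 9), (3, 10), (3, 13), (3, 14), (4, 1), (4, 2), (4, 5), (4, 6), (4, 9), (4, 10), (4, 13), (4, 14), (5, 0), (5, 7), (5, 8), (5, 15), (6, 0), (6, 7), (6, 8), (6, 15), (7, 1), (7, 2), (7, 5), (7, 6), (7, 9), (7, 10), (7, 13), (7, 14)]

Answer: .OO..OO..OO..OO.
O......OO......O
O......OO......O
.OO..OO..OO..OO.
.OO..OO..OO..OO.
O......OO......O
O......OO......O
.OO..OO..OO..OO.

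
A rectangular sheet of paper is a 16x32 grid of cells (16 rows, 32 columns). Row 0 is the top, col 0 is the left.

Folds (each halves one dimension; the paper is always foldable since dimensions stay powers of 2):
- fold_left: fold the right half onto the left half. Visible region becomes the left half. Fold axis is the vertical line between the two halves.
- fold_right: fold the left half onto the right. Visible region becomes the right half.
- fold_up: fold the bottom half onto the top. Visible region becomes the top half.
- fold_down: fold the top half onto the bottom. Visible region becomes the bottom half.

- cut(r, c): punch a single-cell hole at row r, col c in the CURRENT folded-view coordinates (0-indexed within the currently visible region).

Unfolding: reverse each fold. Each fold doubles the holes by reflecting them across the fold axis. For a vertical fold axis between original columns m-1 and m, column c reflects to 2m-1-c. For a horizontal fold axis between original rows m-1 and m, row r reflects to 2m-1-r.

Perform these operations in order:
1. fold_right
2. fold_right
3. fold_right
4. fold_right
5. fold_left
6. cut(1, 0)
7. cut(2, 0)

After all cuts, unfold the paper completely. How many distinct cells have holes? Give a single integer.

Op 1 fold_right: fold axis v@16; visible region now rows[0,16) x cols[16,32) = 16x16
Op 2 fold_right: fold axis v@24; visible region now rows[0,16) x cols[24,32) = 16x8
Op 3 fold_right: fold axis v@28; visible region now rows[0,16) x cols[28,32) = 16x4
Op 4 fold_right: fold axis v@30; visible region now rows[0,16) x cols[30,32) = 16x2
Op 5 fold_left: fold axis v@31; visible region now rows[0,16) x cols[30,31) = 16x1
Op 6 cut(1, 0): punch at orig (1,30); cuts so far [(1, 30)]; region rows[0,16) x cols[30,31) = 16x1
Op 7 cut(2, 0): punch at orig (2,30); cuts so far [(1, 30), (2, 30)]; region rows[0,16) x cols[30,31) = 16x1
Unfold 1 (reflect across v@31): 4 holes -> [(1, 30), (1, 31), (2, 30), (2, 31)]
Unfold 2 (reflect across v@30): 8 holes -> [(1, 28), (1, 29), (1, 30), (1, 31), (2, 28), (2, 29), (2, 30), (2, 31)]
Unfold 3 (reflect across v@28): 16 holes -> [(1, 24), (1, 25), (1, 26), (1, 27), (1, 28), (1, 29), (1, 30), (1, 31), (2, 24), (2, 25), (2, 26), (2, 27), (2, 28), (2, 29), (2, 30), (2, 31)]
Unfold 4 (reflect across v@24): 32 holes -> [(1, 16), (1, 17), (1, 18), (1, 19), (1, 20), (1, 21), (1, 22), (1, 23), (1, 24), (1, 25), (1, 26), (1, 27), (1, 28), (1, 29), (1, 30), (1, 31), (2, 16), (2, 17), (2, 18), (2, 19), (2, 20), (2, 21), (2, 22), (2, 23), (2, 24), (2, 25), (2, 26), (2, 27), (2, 28), (2, 29), (2, 30), (2, 31)]
Unfold 5 (reflect across v@16): 64 holes -> [(1, 0), (1, 1), (1, 2), (1, 3), (1, 4), (1, 5), (1, 6), (1, 7), (1, 8), (1, 9), (1, 10), (1, 11), (1, 12), (1, 13), (1, 14), (1, 15), (1, 16), (1, 17), (1, 18), (1, 19), (1, 20), (1, 21), (1, 22), (1, 23), (1, 24), (1, 25), (1, 26), (1, 27), (1, 28), (1, 29), (1, 30), (1, 31), (2, 0), (2, 1), (2, 2), (2, 3), (2, 4), (2, 5), (2, 6), (2, 7), (2, 8), (2, 9), (2, 10), (2, 11), (2, 12), (2, 13), (2, 14), (2, 15), (2, 16), (2, 17), (2, 18), (2, 19), (2, 20), (2, 21), (2, 22), (2, 23), (2, 24), (2, 25), (2, 26), (2, 27), (2, 28), (2, 29), (2, 30), (2, 31)]

Answer: 64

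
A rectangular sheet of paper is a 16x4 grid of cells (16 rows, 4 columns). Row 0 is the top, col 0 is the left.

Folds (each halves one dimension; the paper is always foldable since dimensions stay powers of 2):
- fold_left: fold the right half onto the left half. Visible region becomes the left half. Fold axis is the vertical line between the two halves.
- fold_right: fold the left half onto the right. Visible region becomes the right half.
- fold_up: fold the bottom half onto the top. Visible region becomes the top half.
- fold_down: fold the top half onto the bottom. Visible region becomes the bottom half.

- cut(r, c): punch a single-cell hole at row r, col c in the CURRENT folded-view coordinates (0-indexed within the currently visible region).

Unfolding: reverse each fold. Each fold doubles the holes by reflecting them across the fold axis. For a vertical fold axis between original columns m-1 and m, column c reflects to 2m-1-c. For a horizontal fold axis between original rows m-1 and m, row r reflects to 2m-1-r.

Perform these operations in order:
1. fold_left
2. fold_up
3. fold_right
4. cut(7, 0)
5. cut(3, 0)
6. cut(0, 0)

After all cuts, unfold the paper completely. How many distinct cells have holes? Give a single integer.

Answer: 24

Derivation:
Op 1 fold_left: fold axis v@2; visible region now rows[0,16) x cols[0,2) = 16x2
Op 2 fold_up: fold axis h@8; visible region now rows[0,8) x cols[0,2) = 8x2
Op 3 fold_right: fold axis v@1; visible region now rows[0,8) x cols[1,2) = 8x1
Op 4 cut(7, 0): punch at orig (7,1); cuts so far [(7, 1)]; region rows[0,8) x cols[1,2) = 8x1
Op 5 cut(3, 0): punch at orig (3,1); cuts so far [(3, 1), (7, 1)]; region rows[0,8) x cols[1,2) = 8x1
Op 6 cut(0, 0): punch at orig (0,1); cuts so far [(0, 1), (3, 1), (7, 1)]; region rows[0,8) x cols[1,2) = 8x1
Unfold 1 (reflect across v@1): 6 holes -> [(0, 0), (0, 1), (3, 0), (3, 1), (7, 0), (7, 1)]
Unfold 2 (reflect across h@8): 12 holes -> [(0, 0), (0, 1), (3, 0), (3, 1), (7, 0), (7, 1), (8, 0), (8, 1), (12, 0), (12, 1), (15, 0), (15, 1)]
Unfold 3 (reflect across v@2): 24 holes -> [(0, 0), (0, 1), (0, 2), (0, 3), (3, 0), (3, 1), (3, 2), (3, 3), (7, 0), (7, 1), (7, 2), (7, 3), (8, 0), (8, 1), (8, 2), (8, 3), (12, 0), (12, 1), (12, 2), (12, 3), (15, 0), (15, 1), (15, 2), (15, 3)]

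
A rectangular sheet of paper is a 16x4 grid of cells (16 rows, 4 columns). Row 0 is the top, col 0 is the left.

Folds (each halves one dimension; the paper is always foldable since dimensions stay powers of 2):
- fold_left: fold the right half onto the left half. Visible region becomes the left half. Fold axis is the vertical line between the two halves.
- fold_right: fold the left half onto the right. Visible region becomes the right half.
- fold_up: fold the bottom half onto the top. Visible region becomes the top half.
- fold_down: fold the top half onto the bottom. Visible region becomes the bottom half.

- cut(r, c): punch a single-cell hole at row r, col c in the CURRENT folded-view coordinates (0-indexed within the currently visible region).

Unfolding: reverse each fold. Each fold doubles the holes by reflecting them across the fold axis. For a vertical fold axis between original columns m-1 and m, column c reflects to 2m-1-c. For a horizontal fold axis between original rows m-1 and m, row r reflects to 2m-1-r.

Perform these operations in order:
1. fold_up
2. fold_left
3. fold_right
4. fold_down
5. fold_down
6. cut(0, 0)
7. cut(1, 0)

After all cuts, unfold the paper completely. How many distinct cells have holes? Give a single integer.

Answer: 64

Derivation:
Op 1 fold_up: fold axis h@8; visible region now rows[0,8) x cols[0,4) = 8x4
Op 2 fold_left: fold axis v@2; visible region now rows[0,8) x cols[0,2) = 8x2
Op 3 fold_right: fold axis v@1; visible region now rows[0,8) x cols[1,2) = 8x1
Op 4 fold_down: fold axis h@4; visible region now rows[4,8) x cols[1,2) = 4x1
Op 5 fold_down: fold axis h@6; visible region now rows[6,8) x cols[1,2) = 2x1
Op 6 cut(0, 0): punch at orig (6,1); cuts so far [(6, 1)]; region rows[6,8) x cols[1,2) = 2x1
Op 7 cut(1, 0): punch at orig (7,1); cuts so far [(6, 1), (7, 1)]; region rows[6,8) x cols[1,2) = 2x1
Unfold 1 (reflect across h@6): 4 holes -> [(4, 1), (5, 1), (6, 1), (7, 1)]
Unfold 2 (reflect across h@4): 8 holes -> [(0, 1), (1, 1), (2, 1), (3, 1), (4, 1), (5, 1), (6, 1), (7, 1)]
Unfold 3 (reflect across v@1): 16 holes -> [(0, 0), (0, 1), (1, 0), (1, 1), (2, 0), (2, 1), (3, 0), (3, 1), (4, 0), (4, 1), (5, 0), (5, 1), (6, 0), (6, 1), (7, 0), (7, 1)]
Unfold 4 (reflect across v@2): 32 holes -> [(0, 0), (0, 1), (0, 2), (0, 3), (1, 0), (1, 1), (1, 2), (1, 3), (2, 0), (2, 1), (2, 2), (2, 3), (3, 0), (3, 1), (3, 2), (3, 3), (4, 0), (4, 1), (4, 2), (4, 3), (5, 0), (5, 1), (5, 2), (5, 3), (6, 0), (6, 1), (6, 2), (6, 3), (7, 0), (7, 1), (7, 2), (7, 3)]
Unfold 5 (reflect across h@8): 64 holes -> [(0, 0), (0, 1), (0, 2), (0, 3), (1, 0), (1, 1), (1, 2), (1, 3), (2, 0), (2, 1), (2, 2), (2, 3), (3, 0), (3, 1), (3, 2), (3, 3), (4, 0), (4, 1), (4, 2), (4, 3), (5, 0), (5, 1), (5, 2), (5, 3), (6, 0), (6, 1), (6, 2), (6, 3), (7, 0), (7, 1), (7, 2), (7, 3), (8, 0), (8, 1), (8, 2), (8, 3), (9, 0), (9, 1), (9, 2), (9, 3), (10, 0), (10, 1), (10, 2), (10, 3), (11, 0), (11, 1), (11, 2), (11, 3), (12, 0), (12, 1), (12, 2), (12, 3), (13, 0), (13, 1), (13, 2), (13, 3), (14, 0), (14, 1), (14, 2), (14, 3), (15, 0), (15, 1), (15, 2), (15, 3)]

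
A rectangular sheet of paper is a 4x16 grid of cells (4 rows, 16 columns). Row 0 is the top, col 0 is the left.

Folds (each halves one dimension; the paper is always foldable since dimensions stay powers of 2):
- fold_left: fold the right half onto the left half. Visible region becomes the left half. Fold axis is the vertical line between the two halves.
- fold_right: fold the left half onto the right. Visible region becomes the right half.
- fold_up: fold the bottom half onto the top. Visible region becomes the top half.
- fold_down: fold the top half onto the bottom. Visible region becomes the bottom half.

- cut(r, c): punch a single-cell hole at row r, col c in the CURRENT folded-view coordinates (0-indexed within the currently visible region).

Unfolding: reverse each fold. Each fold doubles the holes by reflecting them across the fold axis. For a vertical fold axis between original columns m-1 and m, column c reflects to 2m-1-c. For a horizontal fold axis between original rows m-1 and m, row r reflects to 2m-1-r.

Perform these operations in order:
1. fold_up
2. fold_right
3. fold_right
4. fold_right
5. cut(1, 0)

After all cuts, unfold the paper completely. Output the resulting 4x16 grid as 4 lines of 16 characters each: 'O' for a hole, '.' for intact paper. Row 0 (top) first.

Op 1 fold_up: fold axis h@2; visible region now rows[0,2) x cols[0,16) = 2x16
Op 2 fold_right: fold axis v@8; visible region now rows[0,2) x cols[8,16) = 2x8
Op 3 fold_right: fold axis v@12; visible region now rows[0,2) x cols[12,16) = 2x4
Op 4 fold_right: fold axis v@14; visible region now rows[0,2) x cols[14,16) = 2x2
Op 5 cut(1, 0): punch at orig (1,14); cuts so far [(1, 14)]; region rows[0,2) x cols[14,16) = 2x2
Unfold 1 (reflect across v@14): 2 holes -> [(1, 13), (1, 14)]
Unfold 2 (reflect across v@12): 4 holes -> [(1, 9), (1, 10), (1, 13), (1, 14)]
Unfold 3 (reflect across v@8): 8 holes -> [(1, 1), (1, 2), (1, 5), (1, 6), (1, 9), (1, 10), (1, 13), (1, 14)]
Unfold 4 (reflect across h@2): 16 holes -> [(1, 1), (1, 2), (1, 5), (1, 6), (1, 9), (1, 10), (1, 13), (1, 14), (2, 1), (2, 2), (2, 5), (2, 6), (2, 9), (2, 10), (2, 13), (2, 14)]

Answer: ................
.OO..OO..OO..OO.
.OO..OO..OO..OO.
................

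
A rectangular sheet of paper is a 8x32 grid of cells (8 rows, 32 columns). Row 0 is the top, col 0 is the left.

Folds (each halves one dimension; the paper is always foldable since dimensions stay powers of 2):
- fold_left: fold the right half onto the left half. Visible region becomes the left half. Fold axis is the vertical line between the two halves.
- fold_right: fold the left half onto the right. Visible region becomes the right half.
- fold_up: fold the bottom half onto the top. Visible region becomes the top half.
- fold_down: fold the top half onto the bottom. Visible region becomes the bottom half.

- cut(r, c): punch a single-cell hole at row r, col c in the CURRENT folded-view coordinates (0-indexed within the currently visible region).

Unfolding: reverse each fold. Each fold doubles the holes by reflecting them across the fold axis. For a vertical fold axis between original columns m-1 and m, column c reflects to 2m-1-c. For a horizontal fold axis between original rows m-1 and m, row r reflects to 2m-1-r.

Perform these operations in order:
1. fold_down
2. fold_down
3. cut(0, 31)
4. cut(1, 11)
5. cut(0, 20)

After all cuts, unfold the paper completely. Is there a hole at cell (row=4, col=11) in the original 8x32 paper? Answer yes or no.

Op 1 fold_down: fold axis h@4; visible region now rows[4,8) x cols[0,32) = 4x32
Op 2 fold_down: fold axis h@6; visible region now rows[6,8) x cols[0,32) = 2x32
Op 3 cut(0, 31): punch at orig (6,31); cuts so far [(6, 31)]; region rows[6,8) x cols[0,32) = 2x32
Op 4 cut(1, 11): punch at orig (7,11); cuts so far [(6, 31), (7, 11)]; region rows[6,8) x cols[0,32) = 2x32
Op 5 cut(0, 20): punch at orig (6,20); cuts so far [(6, 20), (6, 31), (7, 11)]; region rows[6,8) x cols[0,32) = 2x32
Unfold 1 (reflect across h@6): 6 holes -> [(4, 11), (5, 20), (5, 31), (6, 20), (6, 31), (7, 11)]
Unfold 2 (reflect across h@4): 12 holes -> [(0, 11), (1, 20), (1, 31), (2, 20), (2, 31), (3, 11), (4, 11), (5, 20), (5, 31), (6, 20), (6, 31), (7, 11)]
Holes: [(0, 11), (1, 20), (1, 31), (2, 20), (2, 31), (3, 11), (4, 11), (5, 20), (5, 31), (6, 20), (6, 31), (7, 11)]

Answer: yes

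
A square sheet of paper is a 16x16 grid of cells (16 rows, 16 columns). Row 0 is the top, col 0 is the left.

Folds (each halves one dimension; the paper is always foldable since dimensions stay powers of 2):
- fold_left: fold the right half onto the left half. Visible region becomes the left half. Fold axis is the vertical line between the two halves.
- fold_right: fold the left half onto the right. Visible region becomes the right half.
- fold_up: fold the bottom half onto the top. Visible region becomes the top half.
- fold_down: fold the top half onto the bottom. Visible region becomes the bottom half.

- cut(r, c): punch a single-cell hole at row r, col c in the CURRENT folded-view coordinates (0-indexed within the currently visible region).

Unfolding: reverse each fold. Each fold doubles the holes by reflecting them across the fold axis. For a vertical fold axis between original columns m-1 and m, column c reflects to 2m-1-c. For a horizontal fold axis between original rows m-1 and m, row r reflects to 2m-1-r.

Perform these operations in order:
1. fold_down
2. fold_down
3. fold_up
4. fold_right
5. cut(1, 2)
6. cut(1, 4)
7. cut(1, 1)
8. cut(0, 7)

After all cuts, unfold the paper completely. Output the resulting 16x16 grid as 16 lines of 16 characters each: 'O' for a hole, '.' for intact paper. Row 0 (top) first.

Op 1 fold_down: fold axis h@8; visible region now rows[8,16) x cols[0,16) = 8x16
Op 2 fold_down: fold axis h@12; visible region now rows[12,16) x cols[0,16) = 4x16
Op 3 fold_up: fold axis h@14; visible region now rows[12,14) x cols[0,16) = 2x16
Op 4 fold_right: fold axis v@8; visible region now rows[12,14) x cols[8,16) = 2x8
Op 5 cut(1, 2): punch at orig (13,10); cuts so far [(13, 10)]; region rows[12,14) x cols[8,16) = 2x8
Op 6 cut(1, 4): punch at orig (13,12); cuts so far [(13, 10), (13, 12)]; region rows[12,14) x cols[8,16) = 2x8
Op 7 cut(1, 1): punch at orig (13,9); cuts so far [(13, 9), (13, 10), (13, 12)]; region rows[12,14) x cols[8,16) = 2x8
Op 8 cut(0, 7): punch at orig (12,15); cuts so far [(12, 15), (13, 9), (13, 10), (13, 12)]; region rows[12,14) x cols[8,16) = 2x8
Unfold 1 (reflect across v@8): 8 holes -> [(12, 0), (12, 15), (13, 3), (13, 5), (13, 6), (13, 9), (13, 10), (13, 12)]
Unfold 2 (reflect across h@14): 16 holes -> [(12, 0), (12, 15), (13, 3), (13, 5), (13, 6), (13, 9), (13, 10), (13, 12), (14, 3), (14, 5), (14, 6), (14, 9), (14, 10), (14, 12), (15, 0), (15, 15)]
Unfold 3 (reflect across h@12): 32 holes -> [(8, 0), (8, 15), (9, 3), (9, 5), (9, 6), (9, 9), (9, 10), (9, 12), (10, 3), (10, 5), (10, 6), (10, 9), (10, 10), (10, 12), (11, 0), (11, 15), (12, 0), (12, 15), (13, 3), (13, 5), (13, 6), (13, 9), (13, 10), (13, 12), (14, 3), (14, 5), (14, 6), (14, 9), (14, 10), (14, 12), (15, 0), (15, 15)]
Unfold 4 (reflect across h@8): 64 holes -> [(0, 0), (0, 15), (1, 3), (1, 5), (1, 6), (1, 9), (1, 10), (1, 12), (2, 3), (2, 5), (2, 6), (2, 9), (2, 10), (2, 12), (3, 0), (3, 15), (4, 0), (4, 15), (5, 3), (5, 5), (5, 6), (5, 9), (5, 10), (5, 12), (6, 3), (6, 5), (6, 6), (6, 9), (6, 10), (6, 12), (7, 0), (7, 15), (8, 0), (8, 15), (9, 3), (9, 5), (9, 6), (9, 9), (9, 10), (9, 12), (10, 3), (10, 5), (10, 6), (10, 9), (10, 10), (10, 12), (11, 0), (11, 15), (12, 0), (12, 15), (13, 3), (13, 5), (13, 6), (13, 9), (13, 10), (13, 12), (14, 3), (14, 5), (14, 6), (14, 9), (14, 10), (14, 12), (15, 0), (15, 15)]

Answer: O..............O
...O.OO..OO.O...
...O.OO..OO.O...
O..............O
O..............O
...O.OO..OO.O...
...O.OO..OO.O...
O..............O
O..............O
...O.OO..OO.O...
...O.OO..OO.O...
O..............O
O..............O
...O.OO..OO.O...
...O.OO..OO.O...
O..............O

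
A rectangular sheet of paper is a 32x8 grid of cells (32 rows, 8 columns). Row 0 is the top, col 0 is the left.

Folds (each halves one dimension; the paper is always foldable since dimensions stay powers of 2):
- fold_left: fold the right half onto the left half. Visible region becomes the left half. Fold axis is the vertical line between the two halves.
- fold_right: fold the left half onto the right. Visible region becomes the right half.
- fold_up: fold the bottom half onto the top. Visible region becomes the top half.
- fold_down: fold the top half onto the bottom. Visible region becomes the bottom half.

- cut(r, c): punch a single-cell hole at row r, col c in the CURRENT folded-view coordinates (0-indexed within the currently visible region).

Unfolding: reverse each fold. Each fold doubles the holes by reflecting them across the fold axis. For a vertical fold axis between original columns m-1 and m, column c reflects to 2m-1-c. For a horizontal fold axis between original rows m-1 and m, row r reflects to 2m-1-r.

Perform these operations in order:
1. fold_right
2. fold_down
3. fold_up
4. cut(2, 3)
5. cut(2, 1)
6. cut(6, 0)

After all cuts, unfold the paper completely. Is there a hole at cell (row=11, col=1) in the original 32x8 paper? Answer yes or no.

Op 1 fold_right: fold axis v@4; visible region now rows[0,32) x cols[4,8) = 32x4
Op 2 fold_down: fold axis h@16; visible region now rows[16,32) x cols[4,8) = 16x4
Op 3 fold_up: fold axis h@24; visible region now rows[16,24) x cols[4,8) = 8x4
Op 4 cut(2, 3): punch at orig (18,7); cuts so far [(18, 7)]; region rows[16,24) x cols[4,8) = 8x4
Op 5 cut(2, 1): punch at orig (18,5); cuts so far [(18, 5), (18, 7)]; region rows[16,24) x cols[4,8) = 8x4
Op 6 cut(6, 0): punch at orig (22,4); cuts so far [(18, 5), (18, 7), (22, 4)]; region rows[16,24) x cols[4,8) = 8x4
Unfold 1 (reflect across h@24): 6 holes -> [(18, 5), (18, 7), (22, 4), (25, 4), (29, 5), (29, 7)]
Unfold 2 (reflect across h@16): 12 holes -> [(2, 5), (2, 7), (6, 4), (9, 4), (13, 5), (13, 7), (18, 5), (18, 7), (22, 4), (25, 4), (29, 5), (29, 7)]
Unfold 3 (reflect across v@4): 24 holes -> [(2, 0), (2, 2), (2, 5), (2, 7), (6, 3), (6, 4), (9, 3), (9, 4), (13, 0), (13, 2), (13, 5), (13, 7), (18, 0), (18, 2), (18, 5), (18, 7), (22, 3), (22, 4), (25, 3), (25, 4), (29, 0), (29, 2), (29, 5), (29, 7)]
Holes: [(2, 0), (2, 2), (2, 5), (2, 7), (6, 3), (6, 4), (9, 3), (9, 4), (13, 0), (13, 2), (13, 5), (13, 7), (18, 0), (18, 2), (18, 5), (18, 7), (22, 3), (22, 4), (25, 3), (25, 4), (29, 0), (29, 2), (29, 5), (29, 7)]

Answer: no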